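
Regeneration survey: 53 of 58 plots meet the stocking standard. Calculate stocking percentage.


Formula: Stocking % = stocked plots / total plots * 100
Stocking = 53 / 58 * 100
Stocking = 0.9138 * 100 = 91.4%

91.4


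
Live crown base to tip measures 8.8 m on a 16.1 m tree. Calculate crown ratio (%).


Formula: Crown Ratio = (Crown Length / Total Height) * 100
CR = (8.8 m / 16.1 m) * 100
CR = 0.5466 * 100 = 54.7%

54.7


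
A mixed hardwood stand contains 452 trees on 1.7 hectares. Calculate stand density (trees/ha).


Formula: Stand Density = N_trees / Area_ha
Density = 452 trees / 1.7 ha
Density = 266 trees/ha

266


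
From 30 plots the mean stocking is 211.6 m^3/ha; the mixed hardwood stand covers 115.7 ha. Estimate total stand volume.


Formula: Total Volume = Mean Volume per ha * Total Area
Total Volume = 211.6 m^3/ha * 115.7 ha
Total Volume = 24482 m^3

24482


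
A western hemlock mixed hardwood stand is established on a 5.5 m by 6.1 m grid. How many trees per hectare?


Formula: TPH = 10000 m^2/ha / (spacing_x * spacing_y)
Area per tree = 5.5 m * 6.1 m = 33.55 m^2
TPH = 10000 / 33.55 = 298 trees/ha

298


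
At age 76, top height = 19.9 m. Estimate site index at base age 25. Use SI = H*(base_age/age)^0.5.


Formula: SI = H_dom * (base_age / age)^0.5
Age ratio = 25 / 76 = 0.32895
sqrt(age_ratio) = 0.57354
SI = 19.9 * 0.57354 = 11.4 m

11.4


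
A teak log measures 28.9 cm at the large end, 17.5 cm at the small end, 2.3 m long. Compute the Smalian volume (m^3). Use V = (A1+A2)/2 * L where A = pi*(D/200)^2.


Smalian: V = (A1 + A2)/2 * L,  A = pi*(D/200)^2
A1 = pi*(28.9/200)^2 = 0.065597 m^2
A2 = pi*(17.5/200)^2 = 0.024053 m^2
V = (0.065597+0.024053)/2*2.3 = 0.1031 m^3

0.1031


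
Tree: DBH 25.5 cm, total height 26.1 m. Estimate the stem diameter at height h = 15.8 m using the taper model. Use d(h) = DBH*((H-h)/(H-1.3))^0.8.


Taper: d(h) = DBH * ((H - h) / (H - 1.3))^0.8
Numerator = H - h = 26.1 - 15.8 = 10.3 m
Denominator = H - 1.3 = 26.1 - 1.3 = 24.8 m
Ratio = 10.3 / 24.8 = 0.41532
d = 25.5 * 0.41532^0.8 = 12.6 cm

12.6


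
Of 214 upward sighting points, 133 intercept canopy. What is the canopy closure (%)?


Formula: Canopy closure = covered points / total points * 100
Closure = 133 / 214 * 100
Closure = 0.6215 * 100 = 62.1%

62.1


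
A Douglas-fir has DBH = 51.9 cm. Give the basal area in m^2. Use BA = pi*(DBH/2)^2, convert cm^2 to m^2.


Formula: BA = pi * (DBH/2)^2 / 10000  (cm^2 to m^2)
Radius = DBH/2 = 51.9/2 = 25.95 cm
BA = pi * 25.95^2 / 10000
   = 2115.5563 cm^2 / 10000
   = 0.2116 m^2

0.2116


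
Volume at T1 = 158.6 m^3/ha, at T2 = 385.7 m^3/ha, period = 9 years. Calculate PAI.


Formula: PAI = (V_T2 - V_T1) / (T2 - T1)
Volume increment = 385.7 - 158.6 = 227.1 m^3/ha
PAI = 227.1 / 9 = 25.23 m^3/ha/year

25.23


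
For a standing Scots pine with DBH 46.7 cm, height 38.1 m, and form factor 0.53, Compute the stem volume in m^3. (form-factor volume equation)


Formula: V = pi * (DBH/200)^2 * H * ff
Radius = DBH/200 = 46.7/200 = 0.2335 m
Radius^2 = 0.2335^2 = 0.05452225 m^2
V = pi * 0.05452225 * 38.1 * 0.53
V = 3.459 m^3

3.459


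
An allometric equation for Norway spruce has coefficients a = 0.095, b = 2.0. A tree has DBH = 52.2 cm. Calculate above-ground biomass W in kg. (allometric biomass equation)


Formula: W = a * DBH^b  (allometric power law)
DBH^b = 52.2^2.0 = 2724.84
W = 0.095 * 2724.84 = 258.9 kg

258.9


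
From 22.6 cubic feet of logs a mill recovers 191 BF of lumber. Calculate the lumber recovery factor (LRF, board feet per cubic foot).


Formula: LRF = Lumber Output (BF) / Log Input (ft^3)
LRF = 191 BF / 22.6 ft^3
LRF = 8.45 BF/ft^3

8.45


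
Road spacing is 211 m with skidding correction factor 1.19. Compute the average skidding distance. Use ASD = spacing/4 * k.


Formula: ASD = (spacing / 4) * correction
Uncorrected distance = spacing / 4 = 211 / 4 = 52.75 m
ASD = 52.75 * 1.19 = 63 m

63


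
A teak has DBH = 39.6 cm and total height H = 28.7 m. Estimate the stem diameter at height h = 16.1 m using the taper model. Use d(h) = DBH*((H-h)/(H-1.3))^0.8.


Taper: d(h) = DBH * ((H - h) / (H - 1.3))^0.8
Numerator = H - h = 28.7 - 16.1 = 12.6 m
Denominator = H - 1.3 = 28.7 - 1.3 = 27.4 m
Ratio = 12.6 / 27.4 = 0.45985
d = 39.6 * 0.45985^0.8 = 21.3 cm

21.3


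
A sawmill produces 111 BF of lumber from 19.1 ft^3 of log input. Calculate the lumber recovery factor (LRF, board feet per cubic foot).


Formula: LRF = Lumber Output (BF) / Log Input (ft^3)
LRF = 111 BF / 19.1 ft^3
LRF = 5.81 BF/ft^3

5.81


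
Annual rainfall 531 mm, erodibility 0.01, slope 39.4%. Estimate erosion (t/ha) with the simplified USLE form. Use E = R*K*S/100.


Formula: E = R * K * S / 100  (simplified USLE)
R * K = 531 * 0.01 = 5.31
E = 5.31 * 39.4 / 100 = 2.09 t/ha

2.09


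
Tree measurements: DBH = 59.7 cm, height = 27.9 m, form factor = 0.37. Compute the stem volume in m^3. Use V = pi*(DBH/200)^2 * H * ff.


Formula: V = pi * (DBH/200)^2 * H * ff
Radius = DBH/200 = 59.7/200 = 0.2985 m
Radius^2 = 0.2985^2 = 0.08910225 m^2
V = pi * 0.08910225 * 27.9 * 0.37
V = 2.89 m^3

2.89


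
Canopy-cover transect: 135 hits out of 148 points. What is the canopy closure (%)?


Formula: Canopy closure = covered points / total points * 100
Closure = 135 / 148 * 100
Closure = 0.9122 * 100 = 91.2%

91.2


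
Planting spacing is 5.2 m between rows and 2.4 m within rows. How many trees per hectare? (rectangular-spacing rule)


Formula: TPH = 10000 m^2/ha / (spacing_x * spacing_y)
Area per tree = 5.2 m * 2.4 m = 12.48 m^2
TPH = 10000 / 12.48 = 801 trees/ha

801


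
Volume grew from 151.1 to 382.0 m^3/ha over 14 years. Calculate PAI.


Formula: PAI = (V_T2 - V_T1) / (T2 - T1)
Volume increment = 382.0 - 151.1 = 230.9 m^3/ha
PAI = 230.9 / 14 = 16.49 m^3/ha/year

16.49


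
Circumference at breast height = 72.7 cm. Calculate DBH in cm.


Formula: DBH = C / pi
DBH = 72.7 / pi
pi = 3.14159...
DBH = 23.1 cm

23.1


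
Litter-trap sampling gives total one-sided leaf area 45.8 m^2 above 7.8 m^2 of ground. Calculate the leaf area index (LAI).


Formula: LAI = total leaf area / ground area  (dimensionless)
LAI = 45.8 m^2 / 7.8 m^2
LAI = 5.87

5.87


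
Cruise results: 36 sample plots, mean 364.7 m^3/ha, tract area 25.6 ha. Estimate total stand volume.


Formula: Total Volume = Mean Volume per ha * Total Area
Total Volume = 364.7 m^3/ha * 25.6 ha
Total Volume = 9336 m^3

9336


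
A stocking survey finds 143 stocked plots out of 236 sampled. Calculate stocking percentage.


Formula: Stocking % = stocked plots / total plots * 100
Stocking = 143 / 236 * 100
Stocking = 0.6059 * 100 = 60.6%

60.6


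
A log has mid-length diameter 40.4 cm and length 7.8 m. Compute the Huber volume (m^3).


Huber: V = Am * L,  Am = pi*(Dm/200)^2
Am = pi*(40.4/200)^2 = 0.12819 m^2
V = 0.12819*7.8 = 0.9999 m^3

0.9999


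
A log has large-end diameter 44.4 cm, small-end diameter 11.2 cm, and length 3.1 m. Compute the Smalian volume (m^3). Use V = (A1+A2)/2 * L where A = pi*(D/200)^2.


Smalian: V = (A1 + A2)/2 * L,  A = pi*(D/200)^2
A1 = pi*(44.4/200)^2 = 0.15483 m^2
A2 = pi*(11.2/200)^2 = 0.009852 m^2
V = (0.15483+0.009852)/2*3.1 = 0.2553 m^3

0.2553


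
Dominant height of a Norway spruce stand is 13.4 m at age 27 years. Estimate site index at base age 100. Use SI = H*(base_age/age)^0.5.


Formula: SI = H_dom * (base_age / age)^0.5
Age ratio = 100 / 27 = 3.7037
sqrt(age_ratio) = 1.9245
SI = 13.4 * 1.9245 = 25.8 m

25.8


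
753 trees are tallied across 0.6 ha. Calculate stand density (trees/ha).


Formula: Stand Density = N_trees / Area_ha
Density = 753 trees / 0.6 ha
Density = 1255 trees/ha

1255


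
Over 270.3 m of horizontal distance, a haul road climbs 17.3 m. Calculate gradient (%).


Formula: Gradient = rise / run * 100
Gradient = 17.3 / 270.3 * 100 = 6.4%

6.4


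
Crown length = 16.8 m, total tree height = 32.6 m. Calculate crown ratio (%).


Formula: Crown Ratio = (Crown Length / Total Height) * 100
CR = (16.8 m / 32.6 m) * 100
CR = 0.5153 * 100 = 51.5%

51.5


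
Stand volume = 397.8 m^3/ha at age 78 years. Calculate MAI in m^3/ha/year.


Formula: MAI = Total Volume / Stand Age
MAI = 397.8 m^3/ha / 78 years
MAI = 5.1 m^3/ha/year

5.1


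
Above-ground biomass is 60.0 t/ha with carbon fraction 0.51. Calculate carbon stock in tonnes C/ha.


Formula: Carbon Stock = Biomass * Carbon Fraction
C = 60.0 t/ha * 0.51
C = 30.6 t C/ha

30.6


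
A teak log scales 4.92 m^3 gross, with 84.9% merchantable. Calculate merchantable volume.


Formula: MV = V_total * (merchantable_pct / 100)
Merchantable fraction = 84.9% / 100 = 0.849
MV = 4.92 m^3 * 0.849 = 4.177 m^3

4.177


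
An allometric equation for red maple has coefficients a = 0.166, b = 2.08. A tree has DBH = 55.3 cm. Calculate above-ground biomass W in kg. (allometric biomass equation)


Formula: W = a * DBH^b  (allometric power law)
DBH^b = 55.3^2.08 = 4215.6862
W = 0.166 * 4215.6862 = 699.8 kg

699.8


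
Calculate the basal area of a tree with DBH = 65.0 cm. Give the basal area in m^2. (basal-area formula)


Formula: BA = pi * (DBH/2)^2 / 10000  (cm^2 to m^2)
Radius = DBH/2 = 65.0/2 = 32.5 cm
BA = pi * 32.5^2 / 10000
   = 3318.3072 cm^2 / 10000
   = 0.3318 m^2

0.3318


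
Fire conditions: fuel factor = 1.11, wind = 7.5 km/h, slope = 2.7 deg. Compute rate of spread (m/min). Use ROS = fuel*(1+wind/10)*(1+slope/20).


Formula: ROS = fuel * (1 + wind/10) * (1 + slope/20)
Wind factor = 1 + 7.5/10 = 1.75
Slope factor = 1 + 2.7/20 = 1.135
ROS = 1.11 * 1.75 * 1.135 = 2.2 m/min

2.2


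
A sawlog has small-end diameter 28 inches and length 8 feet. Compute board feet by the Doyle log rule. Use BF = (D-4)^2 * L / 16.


Doyle: BF = (D - 4)^2 * L / 16
Adjusted diameter = 28 - 4 = 24 in
(D-4)^2 = 24^2 = 576
BF = 576 * 8 / 16 = 288 BF

288


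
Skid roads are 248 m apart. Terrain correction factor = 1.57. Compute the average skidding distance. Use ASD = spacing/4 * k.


Formula: ASD = (spacing / 4) * correction
Uncorrected distance = spacing / 4 = 248 / 4 = 62 m
ASD = 62 * 1.57 = 97 m

97


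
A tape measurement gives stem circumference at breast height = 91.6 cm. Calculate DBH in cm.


Formula: DBH = C / pi
DBH = 91.6 / pi
pi = 3.14159...
DBH = 29.2 cm

29.2


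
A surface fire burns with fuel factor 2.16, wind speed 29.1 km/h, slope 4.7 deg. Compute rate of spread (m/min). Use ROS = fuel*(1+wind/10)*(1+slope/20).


Formula: ROS = fuel * (1 + wind/10) * (1 + slope/20)
Wind factor = 1 + 29.1/10 = 3.91
Slope factor = 1 + 4.7/20 = 1.235
ROS = 2.16 * 3.91 * 1.235 = 10.43 m/min

10.43


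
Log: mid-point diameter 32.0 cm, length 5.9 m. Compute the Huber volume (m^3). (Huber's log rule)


Huber: V = Am * L,  Am = pi*(Dm/200)^2
Am = pi*(32.0/200)^2 = 0.080425 m^2
V = 0.080425*5.9 = 0.4745 m^3

0.4745


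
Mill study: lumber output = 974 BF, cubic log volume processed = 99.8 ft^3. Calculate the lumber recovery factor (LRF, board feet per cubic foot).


Formula: LRF = Lumber Output (BF) / Log Input (ft^3)
LRF = 974 BF / 99.8 ft^3
LRF = 9.76 BF/ft^3

9.76


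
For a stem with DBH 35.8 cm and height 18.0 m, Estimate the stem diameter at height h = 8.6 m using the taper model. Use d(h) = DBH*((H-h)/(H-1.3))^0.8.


Taper: d(h) = DBH * ((H - h) / (H - 1.3))^0.8
Numerator = H - h = 18.0 - 8.6 = 9.4 m
Denominator = H - 1.3 = 18.0 - 1.3 = 16.7 m
Ratio = 9.4 / 16.7 = 0.56287
d = 35.8 * 0.56287^0.8 = 22.6 cm

22.6


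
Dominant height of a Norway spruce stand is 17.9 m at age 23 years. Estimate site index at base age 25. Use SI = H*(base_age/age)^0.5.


Formula: SI = H_dom * (base_age / age)^0.5
Age ratio = 25 / 23 = 1.08696
sqrt(age_ratio) = 1.04257
SI = 17.9 * 1.04257 = 18.7 m

18.7


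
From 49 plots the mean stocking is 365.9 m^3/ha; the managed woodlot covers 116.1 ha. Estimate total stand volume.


Formula: Total Volume = Mean Volume per ha * Total Area
Total Volume = 365.9 m^3/ha * 116.1 ha
Total Volume = 42481 m^3

42481


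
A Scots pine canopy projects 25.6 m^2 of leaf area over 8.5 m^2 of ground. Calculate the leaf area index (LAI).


Formula: LAI = total leaf area / ground area  (dimensionless)
LAI = 25.6 m^2 / 8.5 m^2
LAI = 3.01

3.01


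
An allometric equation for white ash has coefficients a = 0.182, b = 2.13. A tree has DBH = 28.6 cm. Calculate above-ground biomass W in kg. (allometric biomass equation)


Formula: W = a * DBH^b  (allometric power law)
DBH^b = 28.6^2.13 = 1264.9101
W = 0.182 * 1264.9101 = 230.2 kg

230.2


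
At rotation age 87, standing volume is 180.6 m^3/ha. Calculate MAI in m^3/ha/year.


Formula: MAI = Total Volume / Stand Age
MAI = 180.6 m^3/ha / 87 years
MAI = 2.08 m^3/ha/year

2.08


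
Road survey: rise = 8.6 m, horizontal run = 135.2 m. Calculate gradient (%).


Formula: Gradient = rise / run * 100
Gradient = 8.6 / 135.2 * 100 = 6.4%

6.4


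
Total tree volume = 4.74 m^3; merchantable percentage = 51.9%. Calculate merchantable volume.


Formula: MV = V_total * (merchantable_pct / 100)
Merchantable fraction = 51.9% / 100 = 0.519
MV = 4.74 m^3 * 0.519 = 2.46 m^3

2.46


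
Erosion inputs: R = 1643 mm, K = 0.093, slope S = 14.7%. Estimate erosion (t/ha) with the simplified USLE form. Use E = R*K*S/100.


Formula: E = R * K * S / 100  (simplified USLE)
R * K = 1643 * 0.093 = 152.799
E = 152.799 * 14.7 / 100 = 22.46 t/ha

22.46


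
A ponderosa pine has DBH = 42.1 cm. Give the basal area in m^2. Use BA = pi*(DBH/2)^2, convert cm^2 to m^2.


Formula: BA = pi * (DBH/2)^2 / 10000  (cm^2 to m^2)
Radius = DBH/2 = 42.1/2 = 21.05 cm
BA = pi * 21.05^2 / 10000
   = 1392.0476 cm^2 / 10000
   = 0.1392 m^2

0.1392


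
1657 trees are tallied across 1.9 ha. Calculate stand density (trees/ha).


Formula: Stand Density = N_trees / Area_ha
Density = 1657 trees / 1.9 ha
Density = 872 trees/ha

872


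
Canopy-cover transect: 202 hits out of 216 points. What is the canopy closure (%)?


Formula: Canopy closure = covered points / total points * 100
Closure = 202 / 216 * 100
Closure = 0.9352 * 100 = 93.5%

93.5


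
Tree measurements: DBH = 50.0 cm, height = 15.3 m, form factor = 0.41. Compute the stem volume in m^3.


Formula: V = pi * (DBH/200)^2 * H * ff
Radius = DBH/200 = 50.0/200 = 0.25 m
Radius^2 = 0.25^2 = 0.0625 m^2
V = pi * 0.0625 * 15.3 * 0.41
V = 1.232 m^3

1.232


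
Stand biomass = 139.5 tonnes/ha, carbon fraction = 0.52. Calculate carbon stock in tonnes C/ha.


Formula: Carbon Stock = Biomass * Carbon Fraction
C = 139.5 t/ha * 0.52
C = 72.5 t C/ha

72.5


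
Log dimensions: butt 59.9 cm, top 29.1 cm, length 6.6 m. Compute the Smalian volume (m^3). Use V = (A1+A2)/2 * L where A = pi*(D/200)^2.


Smalian: V = (A1 + A2)/2 * L,  A = pi*(D/200)^2
A1 = pi*(59.9/200)^2 = 0.281802 m^2
A2 = pi*(29.1/200)^2 = 0.066508 m^2
V = (0.281802+0.066508)/2*6.6 = 1.1494 m^3

1.1494


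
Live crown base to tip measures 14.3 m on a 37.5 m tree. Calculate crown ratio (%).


Formula: Crown Ratio = (Crown Length / Total Height) * 100
CR = (14.3 m / 37.5 m) * 100
CR = 0.3813 * 100 = 38.1%

38.1


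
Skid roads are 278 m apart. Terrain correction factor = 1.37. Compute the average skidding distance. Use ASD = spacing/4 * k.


Formula: ASD = (spacing / 4) * correction
Uncorrected distance = spacing / 4 = 278 / 4 = 69.5 m
ASD = 69.5 * 1.37 = 95 m

95


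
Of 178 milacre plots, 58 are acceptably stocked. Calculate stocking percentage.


Formula: Stocking % = stocked plots / total plots * 100
Stocking = 58 / 178 * 100
Stocking = 0.3258 * 100 = 32.6%

32.6


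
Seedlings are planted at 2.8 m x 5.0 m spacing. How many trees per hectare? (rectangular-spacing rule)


Formula: TPH = 10000 m^2/ha / (spacing_x * spacing_y)
Area per tree = 2.8 m * 5.0 m = 14.0 m^2
TPH = 10000 / 14.0 = 714 trees/ha

714


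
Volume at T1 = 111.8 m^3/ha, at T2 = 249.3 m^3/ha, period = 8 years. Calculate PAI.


Formula: PAI = (V_T2 - V_T1) / (T2 - T1)
Volume increment = 249.3 - 111.8 = 137.5 m^3/ha
PAI = 137.5 / 8 = 17.19 m^3/ha/year

17.19


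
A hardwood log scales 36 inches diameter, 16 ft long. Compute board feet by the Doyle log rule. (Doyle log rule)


Doyle: BF = (D - 4)^2 * L / 16
Adjusted diameter = 36 - 4 = 32 in
(D-4)^2 = 32^2 = 1024
BF = 1024 * 16 / 16 = 1024 BF

1024


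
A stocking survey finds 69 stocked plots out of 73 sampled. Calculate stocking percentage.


Formula: Stocking % = stocked plots / total plots * 100
Stocking = 69 / 73 * 100
Stocking = 0.9452 * 100 = 94.5%

94.5


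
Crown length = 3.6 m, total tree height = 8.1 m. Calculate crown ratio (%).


Formula: Crown Ratio = (Crown Length / Total Height) * 100
CR = (3.6 m / 8.1 m) * 100
CR = 0.4444 * 100 = 44.4%

44.4


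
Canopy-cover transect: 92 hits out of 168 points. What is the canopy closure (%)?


Formula: Canopy closure = covered points / total points * 100
Closure = 92 / 168 * 100
Closure = 0.5476 * 100 = 54.8%

54.8


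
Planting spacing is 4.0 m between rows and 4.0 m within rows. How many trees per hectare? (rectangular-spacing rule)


Formula: TPH = 10000 m^2/ha / (spacing_x * spacing_y)
Area per tree = 4.0 m * 4.0 m = 16.0 m^2
TPH = 10000 / 16.0 = 625 trees/ha

625


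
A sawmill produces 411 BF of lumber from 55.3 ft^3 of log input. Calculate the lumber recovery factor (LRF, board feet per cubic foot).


Formula: LRF = Lumber Output (BF) / Log Input (ft^3)
LRF = 411 BF / 55.3 ft^3
LRF = 7.43 BF/ft^3

7.43


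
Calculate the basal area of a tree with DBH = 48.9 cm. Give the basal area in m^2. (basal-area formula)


Formula: BA = pi * (DBH/2)^2 / 10000  (cm^2 to m^2)
Radius = DBH/2 = 48.9/2 = 24.45 cm
BA = pi * 24.45^2 / 10000
   = 1878.0519 cm^2 / 10000
   = 0.1878 m^2

0.1878


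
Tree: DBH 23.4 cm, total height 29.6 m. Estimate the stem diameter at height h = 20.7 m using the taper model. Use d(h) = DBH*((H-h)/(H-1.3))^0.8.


Taper: d(h) = DBH * ((H - h) / (H - 1.3))^0.8
Numerator = H - h = 29.6 - 20.7 = 8.9 m
Denominator = H - 1.3 = 29.6 - 1.3 = 28.3 m
Ratio = 8.9 / 28.3 = 0.31449
d = 23.4 * 0.31449^0.8 = 9.3 cm

9.3


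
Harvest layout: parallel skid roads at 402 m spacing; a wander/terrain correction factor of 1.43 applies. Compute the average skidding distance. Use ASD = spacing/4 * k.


Formula: ASD = (spacing / 4) * correction
Uncorrected distance = spacing / 4 = 402 / 4 = 100.5 m
ASD = 100.5 * 1.43 = 144 m

144


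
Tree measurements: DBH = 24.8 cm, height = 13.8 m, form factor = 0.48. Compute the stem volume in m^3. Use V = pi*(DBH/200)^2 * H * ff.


Formula: V = pi * (DBH/200)^2 * H * ff
Radius = DBH/200 = 24.8/200 = 0.124 m
Radius^2 = 0.124^2 = 0.015376 m^2
V = pi * 0.015376 * 13.8 * 0.48
V = 0.32 m^3

0.32


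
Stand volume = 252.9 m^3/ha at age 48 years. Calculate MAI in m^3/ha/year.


Formula: MAI = Total Volume / Stand Age
MAI = 252.9 m^3/ha / 48 years
MAI = 5.27 m^3/ha/year

5.27


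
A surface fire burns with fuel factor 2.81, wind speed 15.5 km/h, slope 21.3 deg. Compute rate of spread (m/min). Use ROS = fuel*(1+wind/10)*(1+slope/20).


Formula: ROS = fuel * (1 + wind/10) * (1 + slope/20)
Wind factor = 1 + 15.5/10 = 2.55
Slope factor = 1 + 21.3/20 = 2.065
ROS = 2.81 * 2.55 * 2.065 = 14.8 m/min

14.8


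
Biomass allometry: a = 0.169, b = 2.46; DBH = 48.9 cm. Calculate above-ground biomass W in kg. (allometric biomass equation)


Formula: W = a * DBH^b  (allometric power law)
DBH^b = 48.9^2.46 = 14311.9824
W = 0.169 * 14311.9824 = 2418.7 kg

2418.7


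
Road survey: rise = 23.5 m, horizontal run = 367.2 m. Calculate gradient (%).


Formula: Gradient = rise / run * 100
Gradient = 23.5 / 367.2 * 100 = 6.4%

6.4


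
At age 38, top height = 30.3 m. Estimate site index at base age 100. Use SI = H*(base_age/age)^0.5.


Formula: SI = H_dom * (base_age / age)^0.5
Age ratio = 100 / 38 = 2.63158
sqrt(age_ratio) = 1.62221
SI = 30.3 * 1.62221 = 49.2 m

49.2


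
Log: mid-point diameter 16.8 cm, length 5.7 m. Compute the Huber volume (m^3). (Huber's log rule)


Huber: V = Am * L,  Am = pi*(Dm/200)^2
Am = pi*(16.8/200)^2 = 0.022167 m^2
V = 0.022167*5.7 = 0.1264 m^3

0.1264


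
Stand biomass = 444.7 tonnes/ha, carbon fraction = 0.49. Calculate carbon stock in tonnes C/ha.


Formula: Carbon Stock = Biomass * Carbon Fraction
C = 444.7 t/ha * 0.49
C = 217.9 t C/ha

217.9


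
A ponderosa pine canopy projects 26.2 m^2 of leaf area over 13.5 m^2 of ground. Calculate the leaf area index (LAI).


Formula: LAI = total leaf area / ground area  (dimensionless)
LAI = 26.2 m^2 / 13.5 m^2
LAI = 1.94

1.94


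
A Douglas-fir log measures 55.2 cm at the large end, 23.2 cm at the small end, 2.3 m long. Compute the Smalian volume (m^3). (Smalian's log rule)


Smalian: V = (A1 + A2)/2 * L,  A = pi*(D/200)^2
A1 = pi*(55.2/200)^2 = 0.239314 m^2
A2 = pi*(23.2/200)^2 = 0.042273 m^2
V = (0.239314+0.042273)/2*2.3 = 0.3238 m^3

0.3238


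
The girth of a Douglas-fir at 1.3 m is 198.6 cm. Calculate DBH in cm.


Formula: DBH = C / pi
DBH = 198.6 / pi
pi = 3.14159...
DBH = 63.2 cm

63.2


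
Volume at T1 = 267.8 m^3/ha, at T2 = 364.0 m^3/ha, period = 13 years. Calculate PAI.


Formula: PAI = (V_T2 - V_T1) / (T2 - T1)
Volume increment = 364.0 - 267.8 = 96.2 m^3/ha
PAI = 96.2 / 13 = 7.4 m^3/ha/year

7.4


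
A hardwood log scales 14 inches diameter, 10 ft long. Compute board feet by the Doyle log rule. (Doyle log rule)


Doyle: BF = (D - 4)^2 * L / 16
Adjusted diameter = 14 - 4 = 10 in
(D-4)^2 = 10^2 = 100
BF = 100 * 10 / 16 = 63 BF

63


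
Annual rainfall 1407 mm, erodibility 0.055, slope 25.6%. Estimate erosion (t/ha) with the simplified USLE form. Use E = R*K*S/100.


Formula: E = R * K * S / 100  (simplified USLE)
R * K = 1407 * 0.055 = 77.385
E = 77.385 * 25.6 / 100 = 19.81 t/ha

19.81


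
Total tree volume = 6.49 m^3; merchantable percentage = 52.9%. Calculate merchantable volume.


Formula: MV = V_total * (merchantable_pct / 100)
Merchantable fraction = 52.9% / 100 = 0.529
MV = 6.49 m^3 * 0.529 = 3.433 m^3

3.433


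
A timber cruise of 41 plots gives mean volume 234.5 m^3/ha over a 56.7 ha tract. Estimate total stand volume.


Formula: Total Volume = Mean Volume per ha * Total Area
Total Volume = 234.5 m^3/ha * 56.7 ha
Total Volume = 13296 m^3

13296


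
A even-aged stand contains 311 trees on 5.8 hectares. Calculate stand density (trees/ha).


Formula: Stand Density = N_trees / Area_ha
Density = 311 trees / 5.8 ha
Density = 54 trees/ha

54


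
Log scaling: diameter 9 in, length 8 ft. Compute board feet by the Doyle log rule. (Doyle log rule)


Doyle: BF = (D - 4)^2 * L / 16
Adjusted diameter = 9 - 4 = 5 in
(D-4)^2 = 5^2 = 25
BF = 25 * 8 / 16 = 13 BF

13


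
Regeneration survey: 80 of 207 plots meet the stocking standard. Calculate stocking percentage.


Formula: Stocking % = stocked plots / total plots * 100
Stocking = 80 / 207 * 100
Stocking = 0.3865 * 100 = 38.6%

38.6


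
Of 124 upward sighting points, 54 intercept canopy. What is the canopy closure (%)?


Formula: Canopy closure = covered points / total points * 100
Closure = 54 / 124 * 100
Closure = 0.4355 * 100 = 43.5%

43.5


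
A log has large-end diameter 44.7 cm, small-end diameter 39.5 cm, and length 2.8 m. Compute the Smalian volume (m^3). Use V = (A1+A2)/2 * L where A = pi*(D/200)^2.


Smalian: V = (A1 + A2)/2 * L,  A = pi*(D/200)^2
A1 = pi*(44.7/200)^2 = 0.15693 m^2
A2 = pi*(39.5/200)^2 = 0.122542 m^2
V = (0.15693+0.122542)/2*2.8 = 0.3913 m^3

0.3913


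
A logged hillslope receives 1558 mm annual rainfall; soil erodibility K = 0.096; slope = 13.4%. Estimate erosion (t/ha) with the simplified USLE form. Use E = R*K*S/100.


Formula: E = R * K * S / 100  (simplified USLE)
R * K = 1558 * 0.096 = 149.568
E = 149.568 * 13.4 / 100 = 20.04 t/ha

20.04


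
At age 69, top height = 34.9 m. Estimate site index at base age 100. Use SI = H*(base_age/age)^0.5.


Formula: SI = H_dom * (base_age / age)^0.5
Age ratio = 100 / 69 = 1.44928
sqrt(age_ratio) = 1.20386
SI = 34.9 * 1.20386 = 42.0 m

42.0


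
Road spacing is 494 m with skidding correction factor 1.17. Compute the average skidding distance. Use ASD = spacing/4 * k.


Formula: ASD = (spacing / 4) * correction
Uncorrected distance = spacing / 4 = 494 / 4 = 123.5 m
ASD = 123.5 * 1.17 = 144 m

144


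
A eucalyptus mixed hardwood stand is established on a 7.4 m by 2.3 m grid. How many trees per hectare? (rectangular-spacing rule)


Formula: TPH = 10000 m^2/ha / (spacing_x * spacing_y)
Area per tree = 7.4 m * 2.3 m = 17.02 m^2
TPH = 10000 / 17.02 = 588 trees/ha

588


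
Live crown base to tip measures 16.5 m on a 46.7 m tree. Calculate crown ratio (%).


Formula: Crown Ratio = (Crown Length / Total Height) * 100
CR = (16.5 m / 46.7 m) * 100
CR = 0.3533 * 100 = 35.3%

35.3


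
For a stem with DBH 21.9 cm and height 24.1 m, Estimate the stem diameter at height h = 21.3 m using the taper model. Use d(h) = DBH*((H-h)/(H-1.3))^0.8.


Taper: d(h) = DBH * ((H - h) / (H - 1.3))^0.8
Numerator = H - h = 24.1 - 21.3 = 2.8 m
Denominator = H - 1.3 = 24.1 - 1.3 = 22.8 m
Ratio = 2.8 / 22.8 = 0.12281
d = 21.9 * 0.12281^0.8 = 4.1 cm

4.1


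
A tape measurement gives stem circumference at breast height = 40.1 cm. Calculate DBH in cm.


Formula: DBH = C / pi
DBH = 40.1 / pi
pi = 3.14159...
DBH = 12.8 cm

12.8


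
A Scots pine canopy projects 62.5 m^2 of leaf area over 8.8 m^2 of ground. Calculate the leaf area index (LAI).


Formula: LAI = total leaf area / ground area  (dimensionless)
LAI = 62.5 m^2 / 8.8 m^2
LAI = 7.1

7.1


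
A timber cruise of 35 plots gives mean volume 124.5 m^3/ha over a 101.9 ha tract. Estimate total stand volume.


Formula: Total Volume = Mean Volume per ha * Total Area
Total Volume = 124.5 m^3/ha * 101.9 ha
Total Volume = 12687 m^3

12687


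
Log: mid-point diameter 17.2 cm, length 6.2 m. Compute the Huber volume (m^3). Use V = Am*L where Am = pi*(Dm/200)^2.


Huber: V = Am * L,  Am = pi*(Dm/200)^2
Am = pi*(17.2/200)^2 = 0.023235 m^2
V = 0.023235*6.2 = 0.1441 m^3

0.1441


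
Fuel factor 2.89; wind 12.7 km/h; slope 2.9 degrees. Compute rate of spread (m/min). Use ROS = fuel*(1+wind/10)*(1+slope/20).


Formula: ROS = fuel * (1 + wind/10) * (1 + slope/20)
Wind factor = 1 + 12.7/10 = 2.27
Slope factor = 1 + 2.9/20 = 1.145
ROS = 2.89 * 2.27 * 1.145 = 7.51 m/min

7.51


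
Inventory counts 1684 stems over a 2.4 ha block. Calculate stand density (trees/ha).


Formula: Stand Density = N_trees / Area_ha
Density = 1684 trees / 2.4 ha
Density = 702 trees/ha

702


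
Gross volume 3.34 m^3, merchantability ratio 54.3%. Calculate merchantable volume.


Formula: MV = V_total * (merchantable_pct / 100)
Merchantable fraction = 54.3% / 100 = 0.543
MV = 3.34 m^3 * 0.543 = 1.814 m^3

1.814


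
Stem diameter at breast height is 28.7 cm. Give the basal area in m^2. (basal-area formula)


Formula: BA = pi * (DBH/2)^2 / 10000  (cm^2 to m^2)
Radius = DBH/2 = 28.7/2 = 14.35 cm
BA = pi * 14.35^2 / 10000
   = 646.9246 cm^2 / 10000
   = 0.0647 m^2

0.0647


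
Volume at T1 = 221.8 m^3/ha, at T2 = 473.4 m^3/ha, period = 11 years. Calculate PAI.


Formula: PAI = (V_T2 - V_T1) / (T2 - T1)
Volume increment = 473.4 - 221.8 = 251.6 m^3/ha
PAI = 251.6 / 11 = 22.87 m^3/ha/year

22.87


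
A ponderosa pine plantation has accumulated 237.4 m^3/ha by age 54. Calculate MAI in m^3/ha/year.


Formula: MAI = Total Volume / Stand Age
MAI = 237.4 m^3/ha / 54 years
MAI = 4.4 m^3/ha/year

4.4


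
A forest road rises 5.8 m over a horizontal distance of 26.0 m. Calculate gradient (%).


Formula: Gradient = rise / run * 100
Gradient = 5.8 / 26.0 * 100 = 22.3%

22.3


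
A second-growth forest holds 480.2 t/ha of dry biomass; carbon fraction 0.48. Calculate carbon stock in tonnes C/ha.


Formula: Carbon Stock = Biomass * Carbon Fraction
C = 480.2 t/ha * 0.48
C = 230.5 t C/ha

230.5


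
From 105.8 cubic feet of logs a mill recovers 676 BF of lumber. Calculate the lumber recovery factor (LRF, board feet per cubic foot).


Formula: LRF = Lumber Output (BF) / Log Input (ft^3)
LRF = 676 BF / 105.8 ft^3
LRF = 6.39 BF/ft^3

6.39


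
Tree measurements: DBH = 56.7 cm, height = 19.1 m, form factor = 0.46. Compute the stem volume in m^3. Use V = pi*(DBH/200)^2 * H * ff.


Formula: V = pi * (DBH/200)^2 * H * ff
Radius = DBH/200 = 56.7/200 = 0.2835 m
Radius^2 = 0.2835^2 = 0.08037225 m^2
V = pi * 0.08037225 * 19.1 * 0.46
V = 2.218 m^3

2.218


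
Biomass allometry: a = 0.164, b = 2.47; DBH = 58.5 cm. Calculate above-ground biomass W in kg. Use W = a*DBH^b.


Formula: W = a * DBH^b  (allometric power law)
DBH^b = 58.5^2.47 = 23167.2769
W = 0.164 * 23167.2769 = 3799.4 kg

3799.4


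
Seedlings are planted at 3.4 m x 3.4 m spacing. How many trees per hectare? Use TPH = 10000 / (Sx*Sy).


Formula: TPH = 10000 m^2/ha / (spacing_x * spacing_y)
Area per tree = 3.4 m * 3.4 m = 11.56 m^2
TPH = 10000 / 11.56 = 865 trees/ha

865


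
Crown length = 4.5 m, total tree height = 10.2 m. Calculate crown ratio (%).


Formula: Crown Ratio = (Crown Length / Total Height) * 100
CR = (4.5 m / 10.2 m) * 100
CR = 0.4412 * 100 = 44.1%

44.1


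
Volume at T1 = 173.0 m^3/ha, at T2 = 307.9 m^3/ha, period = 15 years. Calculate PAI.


Formula: PAI = (V_T2 - V_T1) / (T2 - T1)
Volume increment = 307.9 - 173.0 = 134.9 m^3/ha
PAI = 134.9 / 15 = 8.99 m^3/ha/year

8.99


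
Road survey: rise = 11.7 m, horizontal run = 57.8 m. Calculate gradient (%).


Formula: Gradient = rise / run * 100
Gradient = 11.7 / 57.8 * 100 = 20.2%

20.2


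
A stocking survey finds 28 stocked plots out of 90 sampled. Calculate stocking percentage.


Formula: Stocking % = stocked plots / total plots * 100
Stocking = 28 / 90 * 100
Stocking = 0.3111 * 100 = 31.1%

31.1


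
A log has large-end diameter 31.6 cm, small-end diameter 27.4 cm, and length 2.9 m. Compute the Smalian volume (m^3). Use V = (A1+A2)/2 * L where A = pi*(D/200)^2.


Smalian: V = (A1 + A2)/2 * L,  A = pi*(D/200)^2
A1 = pi*(31.6/200)^2 = 0.078427 m^2
A2 = pi*(27.4/200)^2 = 0.058965 m^2
V = (0.078427+0.058965)/2*2.9 = 0.1992 m^3

0.1992


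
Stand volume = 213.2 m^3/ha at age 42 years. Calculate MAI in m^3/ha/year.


Formula: MAI = Total Volume / Stand Age
MAI = 213.2 m^3/ha / 42 years
MAI = 5.08 m^3/ha/year

5.08


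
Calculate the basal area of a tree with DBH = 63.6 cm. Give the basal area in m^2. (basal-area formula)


Formula: BA = pi * (DBH/2)^2 / 10000  (cm^2 to m^2)
Radius = DBH/2 = 63.6/2 = 31.8 cm
BA = pi * 31.8^2 / 10000
   = 3176.9042 cm^2 / 10000
   = 0.3177 m^2

0.3177


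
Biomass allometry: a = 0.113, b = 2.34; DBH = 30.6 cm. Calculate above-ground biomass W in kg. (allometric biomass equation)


Formula: W = a * DBH^b  (allometric power law)
DBH^b = 30.6^2.34 = 2996.3196
W = 0.113 * 2996.3196 = 338.6 kg

338.6


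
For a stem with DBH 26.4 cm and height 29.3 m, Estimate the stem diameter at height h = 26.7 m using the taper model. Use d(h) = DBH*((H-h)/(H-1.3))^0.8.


Taper: d(h) = DBH * ((H - h) / (H - 1.3))^0.8
Numerator = H - h = 29.3 - 26.7 = 2.6 m
Denominator = H - 1.3 = 29.3 - 1.3 = 28.0 m
Ratio = 2.6 / 28.0 = 0.09286
d = 26.4 * 0.09286^0.8 = 3.9 cm

3.9


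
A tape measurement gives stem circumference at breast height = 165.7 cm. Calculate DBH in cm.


Formula: DBH = C / pi
DBH = 165.7 / pi
pi = 3.14159...
DBH = 52.7 cm

52.7


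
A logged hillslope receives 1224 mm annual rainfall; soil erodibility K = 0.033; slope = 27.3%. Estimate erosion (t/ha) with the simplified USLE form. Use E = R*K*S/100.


Formula: E = R * K * S / 100  (simplified USLE)
R * K = 1224 * 0.033 = 40.392
E = 40.392 * 27.3 / 100 = 11.03 t/ha

11.03


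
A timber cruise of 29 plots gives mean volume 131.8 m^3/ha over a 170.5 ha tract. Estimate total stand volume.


Formula: Total Volume = Mean Volume per ha * Total Area
Total Volume = 131.8 m^3/ha * 170.5 ha
Total Volume = 22472 m^3

22472


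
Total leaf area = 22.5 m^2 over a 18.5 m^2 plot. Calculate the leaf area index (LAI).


Formula: LAI = total leaf area / ground area  (dimensionless)
LAI = 22.5 m^2 / 18.5 m^2
LAI = 1.22

1.22


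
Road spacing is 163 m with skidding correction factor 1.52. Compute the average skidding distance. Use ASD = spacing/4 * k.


Formula: ASD = (spacing / 4) * correction
Uncorrected distance = spacing / 4 = 163 / 4 = 40.75 m
ASD = 40.75 * 1.52 = 62 m

62


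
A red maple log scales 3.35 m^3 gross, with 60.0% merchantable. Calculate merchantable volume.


Formula: MV = V_total * (merchantable_pct / 100)
Merchantable fraction = 60.0% / 100 = 0.6
MV = 3.35 m^3 * 0.6 = 2.01 m^3

2.01


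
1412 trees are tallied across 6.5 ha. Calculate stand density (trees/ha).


Formula: Stand Density = N_trees / Area_ha
Density = 1412 trees / 6.5 ha
Density = 217 trees/ha

217


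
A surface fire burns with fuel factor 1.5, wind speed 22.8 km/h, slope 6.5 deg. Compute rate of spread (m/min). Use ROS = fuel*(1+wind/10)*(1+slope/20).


Formula: ROS = fuel * (1 + wind/10) * (1 + slope/20)
Wind factor = 1 + 22.8/10 = 3.28
Slope factor = 1 + 6.5/20 = 1.325
ROS = 1.5 * 3.28 * 1.325 = 6.52 m/min

6.52


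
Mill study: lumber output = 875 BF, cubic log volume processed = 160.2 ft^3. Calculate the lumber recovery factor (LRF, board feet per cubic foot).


Formula: LRF = Lumber Output (BF) / Log Input (ft^3)
LRF = 875 BF / 160.2 ft^3
LRF = 5.46 BF/ft^3

5.46


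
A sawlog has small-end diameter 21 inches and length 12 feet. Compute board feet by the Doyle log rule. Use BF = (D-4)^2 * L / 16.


Doyle: BF = (D - 4)^2 * L / 16
Adjusted diameter = 21 - 4 = 17 in
(D-4)^2 = 17^2 = 289
BF = 289 * 12 / 16 = 217 BF

217


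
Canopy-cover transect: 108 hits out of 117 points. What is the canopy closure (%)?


Formula: Canopy closure = covered points / total points * 100
Closure = 108 / 117 * 100
Closure = 0.9231 * 100 = 92.3%

92.3


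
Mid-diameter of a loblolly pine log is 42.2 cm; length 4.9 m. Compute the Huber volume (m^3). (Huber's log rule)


Huber: V = Am * L,  Am = pi*(Dm/200)^2
Am = pi*(42.2/200)^2 = 0.139867 m^2
V = 0.139867*4.9 = 0.6853 m^3

0.6853


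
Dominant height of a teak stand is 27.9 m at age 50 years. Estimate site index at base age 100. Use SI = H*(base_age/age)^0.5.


Formula: SI = H_dom * (base_age / age)^0.5
Age ratio = 100 / 50 = 2.0
sqrt(age_ratio) = 1.41421
SI = 27.9 * 1.41421 = 39.5 m

39.5


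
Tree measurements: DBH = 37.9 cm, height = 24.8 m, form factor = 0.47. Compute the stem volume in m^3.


Formula: V = pi * (DBH/200)^2 * H * ff
Radius = DBH/200 = 37.9/200 = 0.1895 m
Radius^2 = 0.1895^2 = 0.03591025 m^2
V = pi * 0.03591025 * 24.8 * 0.47
V = 1.315 m^3

1.315


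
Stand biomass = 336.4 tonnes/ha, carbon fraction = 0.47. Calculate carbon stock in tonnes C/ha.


Formula: Carbon Stock = Biomass * Carbon Fraction
C = 336.4 t/ha * 0.47
C = 158.1 t C/ha

158.1


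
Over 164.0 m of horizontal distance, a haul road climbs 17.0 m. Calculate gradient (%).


Formula: Gradient = rise / run * 100
Gradient = 17.0 / 164.0 * 100 = 10.4%

10.4


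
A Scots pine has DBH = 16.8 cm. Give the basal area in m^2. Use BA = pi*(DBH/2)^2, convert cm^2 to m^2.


Formula: BA = pi * (DBH/2)^2 / 10000  (cm^2 to m^2)
Radius = DBH/2 = 16.8/2 = 8.4 cm
BA = pi * 8.4^2 / 10000
   = 221.6708 cm^2 / 10000
   = 0.0222 m^2

0.0222


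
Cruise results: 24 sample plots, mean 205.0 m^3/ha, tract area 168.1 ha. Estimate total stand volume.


Formula: Total Volume = Mean Volume per ha * Total Area
Total Volume = 205.0 m^3/ha * 168.1 ha
Total Volume = 34461 m^3

34461


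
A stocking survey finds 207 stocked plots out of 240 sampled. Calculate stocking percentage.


Formula: Stocking % = stocked plots / total plots * 100
Stocking = 207 / 240 * 100
Stocking = 0.8625 * 100 = 86.3%

86.3


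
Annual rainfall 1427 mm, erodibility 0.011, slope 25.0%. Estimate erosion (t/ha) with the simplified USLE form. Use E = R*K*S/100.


Formula: E = R * K * S / 100  (simplified USLE)
R * K = 1427 * 0.011 = 15.697
E = 15.697 * 25.0 / 100 = 3.92 t/ha

3.92


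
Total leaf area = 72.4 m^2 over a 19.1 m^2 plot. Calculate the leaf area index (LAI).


Formula: LAI = total leaf area / ground area  (dimensionless)
LAI = 72.4 m^2 / 19.1 m^2
LAI = 3.79

3.79


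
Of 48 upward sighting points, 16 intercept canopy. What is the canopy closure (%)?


Formula: Canopy closure = covered points / total points * 100
Closure = 16 / 48 * 100
Closure = 0.3333 * 100 = 33.3%

33.3


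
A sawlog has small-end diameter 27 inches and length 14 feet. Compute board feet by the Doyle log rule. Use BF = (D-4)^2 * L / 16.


Doyle: BF = (D - 4)^2 * L / 16
Adjusted diameter = 27 - 4 = 23 in
(D-4)^2 = 23^2 = 529
BF = 529 * 14 / 16 = 463 BF

463


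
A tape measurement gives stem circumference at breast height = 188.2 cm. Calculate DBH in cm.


Formula: DBH = C / pi
DBH = 188.2 / pi
pi = 3.14159...
DBH = 59.9 cm

59.9


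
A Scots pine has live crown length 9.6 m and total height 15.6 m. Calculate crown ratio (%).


Formula: Crown Ratio = (Crown Length / Total Height) * 100
CR = (9.6 m / 15.6 m) * 100
CR = 0.6154 * 100 = 61.5%

61.5


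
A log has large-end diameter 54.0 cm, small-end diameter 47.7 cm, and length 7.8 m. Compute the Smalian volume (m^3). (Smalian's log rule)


Smalian: V = (A1 + A2)/2 * L,  A = pi*(D/200)^2
A1 = pi*(54.0/200)^2 = 0.229022 m^2
A2 = pi*(47.7/200)^2 = 0.178701 m^2
V = (0.229022+0.178701)/2*7.8 = 1.5901 m^3

1.5901


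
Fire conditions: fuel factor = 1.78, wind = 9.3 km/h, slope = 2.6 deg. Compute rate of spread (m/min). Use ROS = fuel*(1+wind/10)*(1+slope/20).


Formula: ROS = fuel * (1 + wind/10) * (1 + slope/20)
Wind factor = 1 + 9.3/10 = 1.93
Slope factor = 1 + 2.6/20 = 1.13
ROS = 1.78 * 1.93 * 1.13 = 3.88 m/min

3.88


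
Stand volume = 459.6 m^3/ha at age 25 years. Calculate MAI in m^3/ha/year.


Formula: MAI = Total Volume / Stand Age
MAI = 459.6 m^3/ha / 25 years
MAI = 18.38 m^3/ha/year

18.38


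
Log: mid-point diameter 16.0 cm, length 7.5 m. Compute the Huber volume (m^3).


Huber: V = Am * L,  Am = pi*(Dm/200)^2
Am = pi*(16.0/200)^2 = 0.020106 m^2
V = 0.020106*7.5 = 0.1508 m^3

0.1508


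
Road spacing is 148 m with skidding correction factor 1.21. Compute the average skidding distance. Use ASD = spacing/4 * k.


Formula: ASD = (spacing / 4) * correction
Uncorrected distance = spacing / 4 = 148 / 4 = 37 m
ASD = 37 * 1.21 = 45 m

45


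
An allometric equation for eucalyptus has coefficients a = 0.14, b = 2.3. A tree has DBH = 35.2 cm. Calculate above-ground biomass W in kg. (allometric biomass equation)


Formula: W = a * DBH^b  (allometric power law)
DBH^b = 35.2^2.3 = 3606.186
W = 0.14 * 3606.186 = 504.9 kg

504.9


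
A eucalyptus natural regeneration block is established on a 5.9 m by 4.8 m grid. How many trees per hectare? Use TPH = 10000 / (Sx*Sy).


Formula: TPH = 10000 m^2/ha / (spacing_x * spacing_y)
Area per tree = 5.9 m * 4.8 m = 28.32 m^2
TPH = 10000 / 28.32 = 353 trees/ha

353


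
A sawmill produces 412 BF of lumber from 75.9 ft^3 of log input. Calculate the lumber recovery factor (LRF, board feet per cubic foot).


Formula: LRF = Lumber Output (BF) / Log Input (ft^3)
LRF = 412 BF / 75.9 ft^3
LRF = 5.43 BF/ft^3

5.43


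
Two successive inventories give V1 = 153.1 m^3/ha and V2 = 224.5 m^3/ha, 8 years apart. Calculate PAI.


Formula: PAI = (V_T2 - V_T1) / (T2 - T1)
Volume increment = 224.5 - 153.1 = 71.4 m^3/ha
PAI = 71.4 / 8 = 8.93 m^3/ha/year

8.93


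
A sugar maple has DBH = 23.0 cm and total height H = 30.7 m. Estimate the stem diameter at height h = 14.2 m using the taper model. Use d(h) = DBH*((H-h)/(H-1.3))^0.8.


Taper: d(h) = DBH * ((H - h) / (H - 1.3))^0.8
Numerator = H - h = 30.7 - 14.2 = 16.5 m
Denominator = H - 1.3 = 30.7 - 1.3 = 29.4 m
Ratio = 16.5 / 29.4 = 0.56122
d = 23.0 * 0.56122^0.8 = 14.5 cm

14.5
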